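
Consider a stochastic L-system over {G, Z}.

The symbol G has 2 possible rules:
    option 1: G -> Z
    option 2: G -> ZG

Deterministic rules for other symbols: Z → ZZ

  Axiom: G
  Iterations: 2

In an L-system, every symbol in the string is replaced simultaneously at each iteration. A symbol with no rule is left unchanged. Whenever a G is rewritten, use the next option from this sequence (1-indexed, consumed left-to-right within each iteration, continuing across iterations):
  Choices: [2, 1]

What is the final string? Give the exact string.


Answer: ZZZ

Derivation:
Step 0: G
Step 1: ZG  (used choices [2])
Step 2: ZZZ  (used choices [1])


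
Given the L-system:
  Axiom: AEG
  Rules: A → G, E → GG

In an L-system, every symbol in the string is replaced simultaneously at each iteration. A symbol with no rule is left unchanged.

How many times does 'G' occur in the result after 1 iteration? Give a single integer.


Answer: 4

Derivation:
Step 0: AEG  (1 'G')
Step 1: GGGG  (4 'G')


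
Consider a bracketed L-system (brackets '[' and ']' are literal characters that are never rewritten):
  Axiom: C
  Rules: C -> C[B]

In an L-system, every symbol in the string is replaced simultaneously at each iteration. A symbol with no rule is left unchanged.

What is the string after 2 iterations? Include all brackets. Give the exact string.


Step 0: C
Step 1: C[B]
Step 2: C[B][B]

Answer: C[B][B]


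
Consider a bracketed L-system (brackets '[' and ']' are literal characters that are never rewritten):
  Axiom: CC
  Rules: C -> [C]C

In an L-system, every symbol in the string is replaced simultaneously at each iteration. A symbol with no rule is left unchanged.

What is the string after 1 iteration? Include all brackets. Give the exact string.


Step 0: CC
Step 1: [C]C[C]C

Answer: [C]C[C]C


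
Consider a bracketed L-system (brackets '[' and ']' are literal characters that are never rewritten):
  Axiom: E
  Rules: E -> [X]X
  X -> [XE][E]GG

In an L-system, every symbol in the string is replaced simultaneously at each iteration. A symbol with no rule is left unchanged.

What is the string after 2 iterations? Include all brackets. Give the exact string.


Answer: [[XE][E]GG][XE][E]GG

Derivation:
Step 0: E
Step 1: [X]X
Step 2: [[XE][E]GG][XE][E]GG


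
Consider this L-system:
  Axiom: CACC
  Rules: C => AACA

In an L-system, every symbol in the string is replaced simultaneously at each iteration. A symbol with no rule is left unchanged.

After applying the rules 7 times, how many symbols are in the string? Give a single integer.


Step 0: length = 4
Step 1: length = 13
Step 2: length = 22
Step 3: length = 31
Step 4: length = 40
Step 5: length = 49
Step 6: length = 58
Step 7: length = 67

Answer: 67


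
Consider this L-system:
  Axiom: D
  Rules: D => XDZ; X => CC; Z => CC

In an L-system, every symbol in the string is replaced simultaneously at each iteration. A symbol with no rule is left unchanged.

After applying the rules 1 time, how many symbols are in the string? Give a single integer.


Step 0: length = 1
Step 1: length = 3

Answer: 3


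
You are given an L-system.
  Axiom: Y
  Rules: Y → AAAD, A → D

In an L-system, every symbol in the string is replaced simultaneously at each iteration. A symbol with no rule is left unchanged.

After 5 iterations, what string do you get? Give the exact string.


Step 0: Y
Step 1: AAAD
Step 2: DDDD
Step 3: DDDD
Step 4: DDDD
Step 5: DDDD

Answer: DDDD


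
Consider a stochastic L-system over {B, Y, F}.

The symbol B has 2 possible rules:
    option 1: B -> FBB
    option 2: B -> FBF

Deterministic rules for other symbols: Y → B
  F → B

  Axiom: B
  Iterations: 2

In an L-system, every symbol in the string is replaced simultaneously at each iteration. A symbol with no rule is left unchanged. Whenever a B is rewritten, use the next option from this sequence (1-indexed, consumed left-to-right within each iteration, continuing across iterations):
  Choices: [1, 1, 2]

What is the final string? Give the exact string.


Step 0: B
Step 1: FBB  (used choices [1])
Step 2: BFBBFBF  (used choices [1, 2])

Answer: BFBBFBF


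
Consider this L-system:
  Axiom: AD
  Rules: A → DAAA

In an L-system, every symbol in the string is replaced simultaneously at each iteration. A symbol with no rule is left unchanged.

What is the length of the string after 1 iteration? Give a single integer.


Step 0: length = 2
Step 1: length = 5

Answer: 5


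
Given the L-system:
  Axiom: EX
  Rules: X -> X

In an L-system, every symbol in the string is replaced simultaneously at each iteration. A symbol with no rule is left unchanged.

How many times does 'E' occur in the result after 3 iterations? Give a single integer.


Answer: 1

Derivation:
Step 0: EX  (1 'E')
Step 1: EX  (1 'E')
Step 2: EX  (1 'E')
Step 3: EX  (1 'E')


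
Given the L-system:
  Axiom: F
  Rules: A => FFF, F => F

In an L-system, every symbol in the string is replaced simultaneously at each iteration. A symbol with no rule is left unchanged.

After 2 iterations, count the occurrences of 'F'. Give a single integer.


Answer: 1

Derivation:
Step 0: F  (1 'F')
Step 1: F  (1 'F')
Step 2: F  (1 'F')


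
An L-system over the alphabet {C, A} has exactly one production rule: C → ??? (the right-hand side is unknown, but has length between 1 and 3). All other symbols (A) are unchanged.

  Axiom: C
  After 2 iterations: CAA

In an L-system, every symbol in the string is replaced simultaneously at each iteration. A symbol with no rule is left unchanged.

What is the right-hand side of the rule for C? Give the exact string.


Trying C → CA:
  Step 0: C
  Step 1: CA
  Step 2: CAA
Matches the given result.

Answer: CA


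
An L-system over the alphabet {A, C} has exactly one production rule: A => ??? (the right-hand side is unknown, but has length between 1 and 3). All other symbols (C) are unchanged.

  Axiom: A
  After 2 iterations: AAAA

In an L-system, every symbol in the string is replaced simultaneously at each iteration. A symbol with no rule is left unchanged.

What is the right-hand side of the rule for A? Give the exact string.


Answer: AA

Derivation:
Trying A => AA:
  Step 0: A
  Step 1: AA
  Step 2: AAAA
Matches the given result.


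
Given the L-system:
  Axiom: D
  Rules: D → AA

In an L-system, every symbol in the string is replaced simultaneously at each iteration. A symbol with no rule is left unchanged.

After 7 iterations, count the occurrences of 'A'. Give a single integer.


Step 0: D  (0 'A')
Step 1: AA  (2 'A')
Step 2: AA  (2 'A')
Step 3: AA  (2 'A')
Step 4: AA  (2 'A')
Step 5: AA  (2 'A')
Step 6: AA  (2 'A')
Step 7: AA  (2 'A')

Answer: 2


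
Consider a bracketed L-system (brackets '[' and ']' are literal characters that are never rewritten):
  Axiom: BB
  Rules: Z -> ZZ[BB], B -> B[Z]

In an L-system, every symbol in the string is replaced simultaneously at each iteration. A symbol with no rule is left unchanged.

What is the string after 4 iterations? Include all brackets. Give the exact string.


Answer: B[Z][ZZ[BB]][ZZ[BB]ZZ[BB][B[Z]B[Z]]][ZZ[BB]ZZ[BB][B[Z]B[Z]]ZZ[BB]ZZ[BB][B[Z]B[Z]][B[Z][ZZ[BB]]B[Z][ZZ[BB]]]]B[Z][ZZ[BB]][ZZ[BB]ZZ[BB][B[Z]B[Z]]][ZZ[BB]ZZ[BB][B[Z]B[Z]]ZZ[BB]ZZ[BB][B[Z]B[Z]][B[Z][ZZ[BB]]B[Z][ZZ[BB]]]]

Derivation:
Step 0: BB
Step 1: B[Z]B[Z]
Step 2: B[Z][ZZ[BB]]B[Z][ZZ[BB]]
Step 3: B[Z][ZZ[BB]][ZZ[BB]ZZ[BB][B[Z]B[Z]]]B[Z][ZZ[BB]][ZZ[BB]ZZ[BB][B[Z]B[Z]]]
Step 4: B[Z][ZZ[BB]][ZZ[BB]ZZ[BB][B[Z]B[Z]]][ZZ[BB]ZZ[BB][B[Z]B[Z]]ZZ[BB]ZZ[BB][B[Z]B[Z]][B[Z][ZZ[BB]]B[Z][ZZ[BB]]]]B[Z][ZZ[BB]][ZZ[BB]ZZ[BB][B[Z]B[Z]]][ZZ[BB]ZZ[BB][B[Z]B[Z]]ZZ[BB]ZZ[BB][B[Z]B[Z]][B[Z][ZZ[BB]]B[Z][ZZ[BB]]]]


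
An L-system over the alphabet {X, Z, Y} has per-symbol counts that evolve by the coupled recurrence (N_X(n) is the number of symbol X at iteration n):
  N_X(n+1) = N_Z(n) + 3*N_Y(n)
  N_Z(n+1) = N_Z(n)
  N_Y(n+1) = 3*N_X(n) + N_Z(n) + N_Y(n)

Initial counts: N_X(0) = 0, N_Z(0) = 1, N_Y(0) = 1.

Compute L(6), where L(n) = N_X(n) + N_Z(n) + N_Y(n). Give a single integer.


Answer: 3642

Derivation:
Step 0: N_X=0, N_Z=1, N_Y=1, L=2
Step 1: N_X=4, N_Z=1, N_Y=2, L=7
Step 2: N_X=7, N_Z=1, N_Y=15, L=23
Step 3: N_X=46, N_Z=1, N_Y=37, L=84
Step 4: N_X=112, N_Z=1, N_Y=176, L=289
Step 5: N_X=529, N_Z=1, N_Y=513, L=1043
Step 6: N_X=1540, N_Z=1, N_Y=2101, L=3642


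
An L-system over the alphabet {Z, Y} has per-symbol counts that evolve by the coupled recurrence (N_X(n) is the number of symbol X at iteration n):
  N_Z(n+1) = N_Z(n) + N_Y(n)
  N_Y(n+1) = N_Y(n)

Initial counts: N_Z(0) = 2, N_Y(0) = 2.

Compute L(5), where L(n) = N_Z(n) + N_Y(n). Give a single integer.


Answer: 14

Derivation:
Step 0: N_Z=2, N_Y=2, L=4
Step 1: N_Z=4, N_Y=2, L=6
Step 2: N_Z=6, N_Y=2, L=8
Step 3: N_Z=8, N_Y=2, L=10
Step 4: N_Z=10, N_Y=2, L=12
Step 5: N_Z=12, N_Y=2, L=14


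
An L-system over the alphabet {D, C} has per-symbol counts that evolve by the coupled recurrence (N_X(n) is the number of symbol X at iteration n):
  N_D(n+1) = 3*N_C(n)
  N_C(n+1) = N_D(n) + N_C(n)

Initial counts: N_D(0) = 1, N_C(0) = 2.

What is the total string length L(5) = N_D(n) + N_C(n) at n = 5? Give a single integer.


Answer: 234

Derivation:
Step 0: N_D=1, N_C=2, L=3
Step 1: N_D=6, N_C=3, L=9
Step 2: N_D=9, N_C=9, L=18
Step 3: N_D=27, N_C=18, L=45
Step 4: N_D=54, N_C=45, L=99
Step 5: N_D=135, N_C=99, L=234


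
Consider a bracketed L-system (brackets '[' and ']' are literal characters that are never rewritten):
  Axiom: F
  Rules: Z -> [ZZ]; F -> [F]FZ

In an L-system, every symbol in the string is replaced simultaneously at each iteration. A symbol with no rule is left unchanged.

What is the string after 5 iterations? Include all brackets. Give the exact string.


Step 0: F
Step 1: [F]FZ
Step 2: [[F]FZ][F]FZ[ZZ]
Step 3: [[[F]FZ][F]FZ[ZZ]][[F]FZ][F]FZ[ZZ][[ZZ][ZZ]]
Step 4: [[[[F]FZ][F]FZ[ZZ]][[F]FZ][F]FZ[ZZ][[ZZ][ZZ]]][[[F]FZ][F]FZ[ZZ]][[F]FZ][F]FZ[ZZ][[ZZ][ZZ]][[[ZZ][ZZ]][[ZZ][ZZ]]]
Step 5: [[[[[F]FZ][F]FZ[ZZ]][[F]FZ][F]FZ[ZZ][[ZZ][ZZ]]][[[F]FZ][F]FZ[ZZ]][[F]FZ][F]FZ[ZZ][[ZZ][ZZ]][[[ZZ][ZZ]][[ZZ][ZZ]]]][[[[F]FZ][F]FZ[ZZ]][[F]FZ][F]FZ[ZZ][[ZZ][ZZ]]][[[F]FZ][F]FZ[ZZ]][[F]FZ][F]FZ[ZZ][[ZZ][ZZ]][[[ZZ][ZZ]][[ZZ][ZZ]]][[[[ZZ][ZZ]][[ZZ][ZZ]]][[[ZZ][ZZ]][[ZZ][ZZ]]]]

Answer: [[[[[F]FZ][F]FZ[ZZ]][[F]FZ][F]FZ[ZZ][[ZZ][ZZ]]][[[F]FZ][F]FZ[ZZ]][[F]FZ][F]FZ[ZZ][[ZZ][ZZ]][[[ZZ][ZZ]][[ZZ][ZZ]]]][[[[F]FZ][F]FZ[ZZ]][[F]FZ][F]FZ[ZZ][[ZZ][ZZ]]][[[F]FZ][F]FZ[ZZ]][[F]FZ][F]FZ[ZZ][[ZZ][ZZ]][[[ZZ][ZZ]][[ZZ][ZZ]]][[[[ZZ][ZZ]][[ZZ][ZZ]]][[[ZZ][ZZ]][[ZZ][ZZ]]]]


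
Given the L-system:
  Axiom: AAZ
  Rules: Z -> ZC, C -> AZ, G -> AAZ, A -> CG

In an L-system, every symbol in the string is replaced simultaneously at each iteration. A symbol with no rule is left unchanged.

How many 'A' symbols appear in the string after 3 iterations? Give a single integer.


Step 0: AAZ  (2 'A')
Step 1: CGCGZC  (0 'A')
Step 2: AZAAZAZAAZZCAZ  (7 'A')
Step 3: CGZCCGCGZCCGZCCGCGZCZCAZCGZC  (1 'A')

Answer: 1


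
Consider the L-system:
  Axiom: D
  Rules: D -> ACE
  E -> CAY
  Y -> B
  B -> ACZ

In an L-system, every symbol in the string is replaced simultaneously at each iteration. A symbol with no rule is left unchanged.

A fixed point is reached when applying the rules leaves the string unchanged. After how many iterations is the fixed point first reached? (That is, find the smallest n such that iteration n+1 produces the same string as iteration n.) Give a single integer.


Step 0: D
Step 1: ACE
Step 2: ACCAY
Step 3: ACCAB
Step 4: ACCAACZ
Step 5: ACCAACZ  (unchanged — fixed point at step 4)

Answer: 4


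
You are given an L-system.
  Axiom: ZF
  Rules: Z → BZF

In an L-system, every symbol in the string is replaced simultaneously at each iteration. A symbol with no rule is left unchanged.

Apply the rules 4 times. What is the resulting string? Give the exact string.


Step 0: ZF
Step 1: BZFF
Step 2: BBZFFF
Step 3: BBBZFFFF
Step 4: BBBBZFFFFF

Answer: BBBBZFFFFF


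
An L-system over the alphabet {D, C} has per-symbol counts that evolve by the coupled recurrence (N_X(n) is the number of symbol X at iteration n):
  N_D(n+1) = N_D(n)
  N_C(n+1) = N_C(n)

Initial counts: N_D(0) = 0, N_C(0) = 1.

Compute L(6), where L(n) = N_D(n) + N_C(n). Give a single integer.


Step 0: N_D=0, N_C=1, L=1
Step 1: N_D=0, N_C=1, L=1
Step 2: N_D=0, N_C=1, L=1
Step 3: N_D=0, N_C=1, L=1
Step 4: N_D=0, N_C=1, L=1
Step 5: N_D=0, N_C=1, L=1
Step 6: N_D=0, N_C=1, L=1

Answer: 1


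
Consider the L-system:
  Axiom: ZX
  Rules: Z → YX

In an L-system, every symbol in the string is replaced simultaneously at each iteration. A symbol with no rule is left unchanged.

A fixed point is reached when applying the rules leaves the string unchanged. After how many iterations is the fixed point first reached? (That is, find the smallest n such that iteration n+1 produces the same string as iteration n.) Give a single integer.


Step 0: ZX
Step 1: YXX
Step 2: YXX  (unchanged — fixed point at step 1)

Answer: 1


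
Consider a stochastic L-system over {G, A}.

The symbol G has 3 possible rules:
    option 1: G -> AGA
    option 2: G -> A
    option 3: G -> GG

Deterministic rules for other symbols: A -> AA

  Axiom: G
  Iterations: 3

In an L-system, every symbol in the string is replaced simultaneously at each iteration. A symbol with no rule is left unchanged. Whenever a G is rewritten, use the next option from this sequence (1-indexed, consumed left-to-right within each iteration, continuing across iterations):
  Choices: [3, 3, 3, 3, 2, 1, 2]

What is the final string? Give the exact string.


Answer: GGAAGAA

Derivation:
Step 0: G
Step 1: GG  (used choices [3])
Step 2: GGGG  (used choices [3, 3])
Step 3: GGAAGAA  (used choices [3, 2, 1, 2])


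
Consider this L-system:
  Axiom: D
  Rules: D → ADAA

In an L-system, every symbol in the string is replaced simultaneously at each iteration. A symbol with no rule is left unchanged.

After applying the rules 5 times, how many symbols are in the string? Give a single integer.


Answer: 16

Derivation:
Step 0: length = 1
Step 1: length = 4
Step 2: length = 7
Step 3: length = 10
Step 4: length = 13
Step 5: length = 16


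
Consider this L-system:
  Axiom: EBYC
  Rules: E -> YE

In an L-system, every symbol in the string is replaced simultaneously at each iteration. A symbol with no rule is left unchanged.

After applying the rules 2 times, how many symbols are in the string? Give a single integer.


Answer: 6

Derivation:
Step 0: length = 4
Step 1: length = 5
Step 2: length = 6


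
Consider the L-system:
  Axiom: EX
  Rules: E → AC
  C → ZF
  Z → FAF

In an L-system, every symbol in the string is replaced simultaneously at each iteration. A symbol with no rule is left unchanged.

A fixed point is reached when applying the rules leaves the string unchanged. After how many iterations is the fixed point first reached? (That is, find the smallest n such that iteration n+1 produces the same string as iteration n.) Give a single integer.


Step 0: EX
Step 1: ACX
Step 2: AZFX
Step 3: AFAFFX
Step 4: AFAFFX  (unchanged — fixed point at step 3)

Answer: 3


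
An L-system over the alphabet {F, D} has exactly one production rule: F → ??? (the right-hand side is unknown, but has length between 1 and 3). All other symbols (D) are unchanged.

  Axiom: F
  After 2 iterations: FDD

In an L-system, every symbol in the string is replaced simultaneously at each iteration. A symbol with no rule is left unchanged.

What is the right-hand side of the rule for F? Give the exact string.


Answer: FD

Derivation:
Trying F → FD:
  Step 0: F
  Step 1: FD
  Step 2: FDD
Matches the given result.


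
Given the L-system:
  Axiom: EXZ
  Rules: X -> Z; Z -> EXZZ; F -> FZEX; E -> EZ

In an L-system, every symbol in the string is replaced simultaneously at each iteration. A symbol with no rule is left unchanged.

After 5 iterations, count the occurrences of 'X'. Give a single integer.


Step 0: EXZ  (1 'X')
Step 1: EZZEXZZ  (1 'X')
Step 2: EZEXZZEXZZEZZEXZZEXZZ  (4 'X')
Step 3: EZEXZZEZZEXZZEXZZEZZEXZZEXZZEZEXZZEXZZEZZEXZZEXZZEZZEXZZEXZZ  (11 'X')
Step 4: EZEXZZEZZEXZZEXZZEZEXZZEXZZEZZEXZZEXZZEZZEXZZEXZZEZEXZZEXZZEZZEXZZEXZZEZZEXZZEXZZEZEXZZEZZEXZZEXZZEZZEXZZEXZZEZEXZZEXZZEZZEXZZEXZZEZZEXZZEXZZEZEXZZEXZZEZZEXZZEXZZEZZEXZZEXZZ  (32 'X')
Step 5: EZEXZZEZZEXZZEXZZEZEXZZEXZZEZZEXZZEXZZEZZEXZZEXZZEZEXZZEZZEXZZEXZZEZZEXZZEXZZEZEXZZEXZZEZZEXZZEXZZEZZEXZZEXZZEZEXZZEXZZEZZEXZZEXZZEZZEXZZEXZZEZEXZZEZZEXZZEXZZEZZEXZZEXZZEZEXZZEXZZEZZEXZZEXZZEZZEXZZEXZZEZEXZZEXZZEZZEXZZEXZZEZZEXZZEXZZEZEXZZEZZEXZZEXZZEZEXZZEXZZEZZEXZZEXZZEZZEXZZEXZZEZEXZZEXZZEZZEXZZEXZZEZZEXZZEXZZEZEXZZEZZEXZZEXZZEZZEXZZEXZZEZEXZZEXZZEZZEXZZEXZZEZZEXZZEXZZEZEXZZEXZZEZZEXZZEXZZEZZEXZZEXZZEZEXZZEZZEXZZEXZZEZZEXZZEXZZEZEXZZEXZZEZZEXZZEXZZEZZEXZZEXZZEZEXZZEXZZEZZEXZZEXZZEZZEXZZEXZZ  (92 'X')

Answer: 92


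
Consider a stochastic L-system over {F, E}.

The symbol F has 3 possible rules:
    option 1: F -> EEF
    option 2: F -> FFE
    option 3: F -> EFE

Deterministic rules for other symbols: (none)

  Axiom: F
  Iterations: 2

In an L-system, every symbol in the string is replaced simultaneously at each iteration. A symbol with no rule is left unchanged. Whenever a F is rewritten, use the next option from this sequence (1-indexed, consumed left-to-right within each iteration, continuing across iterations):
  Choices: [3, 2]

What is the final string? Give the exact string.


Step 0: F
Step 1: EFE  (used choices [3])
Step 2: EFFEE  (used choices [2])

Answer: EFFEE


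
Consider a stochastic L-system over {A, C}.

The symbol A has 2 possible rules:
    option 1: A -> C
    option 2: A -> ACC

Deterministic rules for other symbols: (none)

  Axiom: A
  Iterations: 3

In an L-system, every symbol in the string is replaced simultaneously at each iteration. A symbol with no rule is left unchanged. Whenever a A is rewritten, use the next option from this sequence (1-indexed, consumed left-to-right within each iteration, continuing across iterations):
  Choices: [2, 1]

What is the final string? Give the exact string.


Step 0: A
Step 1: ACC  (used choices [2])
Step 2: CCC  (used choices [1])
Step 3: CCC  (used choices [])

Answer: CCC


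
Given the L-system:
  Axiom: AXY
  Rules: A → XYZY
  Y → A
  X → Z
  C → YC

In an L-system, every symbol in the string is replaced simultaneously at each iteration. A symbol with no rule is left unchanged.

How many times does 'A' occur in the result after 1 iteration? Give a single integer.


Step 0: AXY  (1 'A')
Step 1: XYZYZA  (1 'A')

Answer: 1


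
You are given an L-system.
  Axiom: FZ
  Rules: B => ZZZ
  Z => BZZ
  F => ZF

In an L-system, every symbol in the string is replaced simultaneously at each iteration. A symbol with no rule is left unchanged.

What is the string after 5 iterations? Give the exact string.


Answer: ZZZBZZBZZZZZBZZBZZZZZBZZBZZBZZBZZBZZZZZBZZBZZZZZBZZBZZBZZBZZBZZZZZBZZBZZZZZBZZBZZBZZBZZBZZZZZBZZBZZZZZBZZBZZZZZBZZBZZBZZZFBZZBZZBZZZZZBZZBZZZZZBZZBZZBZZBZZBZZZZZBZZBZZZZZBZZBZZBZZBZZBZZZZZBZZBZZZZZBZZBZZZZZBZZBZZZZZBZZBZZZZZBZZBZZBZZBZZBZZZZZBZZBZZZZZBZZBZZBZZBZZBZZZZZBZZBZZZZZBZZBZZZZZBZZBZZZZZBZZBZZZZZBZZBZZBZZBZZBZZZZZBZZBZZZZZBZZBZZBZZBZZBZZZZZBZZBZZZZZBZZBZZ

Derivation:
Step 0: FZ
Step 1: ZFBZZ
Step 2: BZZZFZZZBZZBZZ
Step 3: ZZZBZZBZZBZZZFBZZBZZBZZZZZBZZBZZZZZBZZBZZ
Step 4: BZZBZZBZZZZZBZZBZZZZZBZZBZZZZZBZZBZZBZZZFZZZBZZBZZZZZBZZBZZZZZBZZBZZBZZBZZBZZZZZBZZBZZZZZBZZBZZBZZBZZBZZZZZBZZBZZZZZBZZBZZ
Step 5: ZZZBZZBZZZZZBZZBZZZZZBZZBZZBZZBZZBZZZZZBZZBZZZZZBZZBZZBZZBZZBZZZZZBZZBZZZZZBZZBZZBZZBZZBZZZZZBZZBZZZZZBZZBZZZZZBZZBZZBZZZFBZZBZZBZZZZZBZZBZZZZZBZZBZZBZZBZZBZZZZZBZZBZZZZZBZZBZZBZZBZZBZZZZZBZZBZZZZZBZZBZZZZZBZZBZZZZZBZZBZZZZZBZZBZZBZZBZZBZZZZZBZZBZZZZZBZZBZZBZZBZZBZZZZZBZZBZZZZZBZZBZZZZZBZZBZZZZZBZZBZZZZZBZZBZZBZZBZZBZZZZZBZZBZZZZZBZZBZZBZZBZZBZZZZZBZZBZZZZZBZZBZZ


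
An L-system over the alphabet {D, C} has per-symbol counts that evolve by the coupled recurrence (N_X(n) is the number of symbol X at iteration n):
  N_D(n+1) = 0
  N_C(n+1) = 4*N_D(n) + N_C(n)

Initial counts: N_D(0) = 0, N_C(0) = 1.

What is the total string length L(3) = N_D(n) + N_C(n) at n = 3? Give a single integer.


Step 0: N_D=0, N_C=1, L=1
Step 1: N_D=0, N_C=1, L=1
Step 2: N_D=0, N_C=1, L=1
Step 3: N_D=0, N_C=1, L=1

Answer: 1


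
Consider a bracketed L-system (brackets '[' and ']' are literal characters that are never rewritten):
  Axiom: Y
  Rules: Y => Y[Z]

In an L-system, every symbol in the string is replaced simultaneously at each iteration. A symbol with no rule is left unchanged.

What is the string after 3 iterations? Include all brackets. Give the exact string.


Step 0: Y
Step 1: Y[Z]
Step 2: Y[Z][Z]
Step 3: Y[Z][Z][Z]

Answer: Y[Z][Z][Z]


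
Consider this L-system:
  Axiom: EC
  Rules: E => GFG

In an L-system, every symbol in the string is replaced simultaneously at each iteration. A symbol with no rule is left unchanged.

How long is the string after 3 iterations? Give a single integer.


Answer: 4

Derivation:
Step 0: length = 2
Step 1: length = 4
Step 2: length = 4
Step 3: length = 4


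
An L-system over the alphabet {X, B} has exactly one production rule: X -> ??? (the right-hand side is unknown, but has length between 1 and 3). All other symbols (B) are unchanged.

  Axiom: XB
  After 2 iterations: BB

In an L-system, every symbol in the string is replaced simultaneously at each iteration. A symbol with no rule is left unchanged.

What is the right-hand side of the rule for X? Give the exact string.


Trying X -> B:
  Step 0: XB
  Step 1: BB
  Step 2: BB
Matches the given result.

Answer: B


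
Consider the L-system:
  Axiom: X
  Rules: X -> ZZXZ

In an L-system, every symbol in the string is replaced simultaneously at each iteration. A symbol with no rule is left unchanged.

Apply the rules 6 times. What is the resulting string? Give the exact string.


Answer: ZZZZZZZZZZZZXZZZZZZ

Derivation:
Step 0: X
Step 1: ZZXZ
Step 2: ZZZZXZZ
Step 3: ZZZZZZXZZZ
Step 4: ZZZZZZZZXZZZZ
Step 5: ZZZZZZZZZZXZZZZZ
Step 6: ZZZZZZZZZZZZXZZZZZZ


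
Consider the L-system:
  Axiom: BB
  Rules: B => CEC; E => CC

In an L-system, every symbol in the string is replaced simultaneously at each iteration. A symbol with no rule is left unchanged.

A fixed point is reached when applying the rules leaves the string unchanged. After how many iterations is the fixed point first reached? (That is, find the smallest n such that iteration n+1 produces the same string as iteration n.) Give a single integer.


Answer: 2

Derivation:
Step 0: BB
Step 1: CECCEC
Step 2: CCCCCCCC
Step 3: CCCCCCCC  (unchanged — fixed point at step 2)


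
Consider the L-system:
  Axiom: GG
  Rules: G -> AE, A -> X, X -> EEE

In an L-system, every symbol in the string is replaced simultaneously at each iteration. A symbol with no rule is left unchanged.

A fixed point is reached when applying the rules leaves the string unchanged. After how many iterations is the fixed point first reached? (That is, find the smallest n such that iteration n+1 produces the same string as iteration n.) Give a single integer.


Answer: 3

Derivation:
Step 0: GG
Step 1: AEAE
Step 2: XEXE
Step 3: EEEEEEEE
Step 4: EEEEEEEE  (unchanged — fixed point at step 3)


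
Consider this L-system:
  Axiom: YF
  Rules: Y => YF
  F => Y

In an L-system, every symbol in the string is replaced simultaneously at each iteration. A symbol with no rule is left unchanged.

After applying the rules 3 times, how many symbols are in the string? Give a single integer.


Answer: 8

Derivation:
Step 0: length = 2
Step 1: length = 3
Step 2: length = 5
Step 3: length = 8


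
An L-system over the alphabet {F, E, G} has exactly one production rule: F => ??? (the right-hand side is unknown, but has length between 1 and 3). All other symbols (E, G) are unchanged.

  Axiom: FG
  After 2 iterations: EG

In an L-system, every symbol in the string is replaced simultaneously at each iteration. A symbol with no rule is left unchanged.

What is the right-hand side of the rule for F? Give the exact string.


Answer: E

Derivation:
Trying F => E:
  Step 0: FG
  Step 1: EG
  Step 2: EG
Matches the given result.


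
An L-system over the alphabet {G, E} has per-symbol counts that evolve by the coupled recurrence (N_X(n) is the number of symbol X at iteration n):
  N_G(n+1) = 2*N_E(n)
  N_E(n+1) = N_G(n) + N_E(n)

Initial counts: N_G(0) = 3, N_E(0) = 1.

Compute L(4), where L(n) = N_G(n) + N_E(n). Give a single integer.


Step 0: N_G=3, N_E=1, L=4
Step 1: N_G=2, N_E=4, L=6
Step 2: N_G=8, N_E=6, L=14
Step 3: N_G=12, N_E=14, L=26
Step 4: N_G=28, N_E=26, L=54

Answer: 54


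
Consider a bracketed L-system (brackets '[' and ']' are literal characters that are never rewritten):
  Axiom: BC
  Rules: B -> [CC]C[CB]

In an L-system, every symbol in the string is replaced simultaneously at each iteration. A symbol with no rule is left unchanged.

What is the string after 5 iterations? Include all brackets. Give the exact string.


Answer: [CC]C[C[CC]C[C[CC]C[C[CC]C[C[CC]C[CB]]]]]C

Derivation:
Step 0: BC
Step 1: [CC]C[CB]C
Step 2: [CC]C[C[CC]C[CB]]C
Step 3: [CC]C[C[CC]C[C[CC]C[CB]]]C
Step 4: [CC]C[C[CC]C[C[CC]C[C[CC]C[CB]]]]C
Step 5: [CC]C[C[CC]C[C[CC]C[C[CC]C[C[CC]C[CB]]]]]C


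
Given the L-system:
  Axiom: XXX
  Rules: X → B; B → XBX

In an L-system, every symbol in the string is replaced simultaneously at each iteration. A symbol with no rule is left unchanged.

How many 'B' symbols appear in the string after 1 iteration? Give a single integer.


Answer: 3

Derivation:
Step 0: XXX  (0 'B')
Step 1: BBB  (3 'B')


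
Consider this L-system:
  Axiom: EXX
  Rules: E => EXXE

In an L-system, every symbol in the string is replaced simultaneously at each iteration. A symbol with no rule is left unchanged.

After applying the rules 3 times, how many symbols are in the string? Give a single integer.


Answer: 24

Derivation:
Step 0: length = 3
Step 1: length = 6
Step 2: length = 12
Step 3: length = 24


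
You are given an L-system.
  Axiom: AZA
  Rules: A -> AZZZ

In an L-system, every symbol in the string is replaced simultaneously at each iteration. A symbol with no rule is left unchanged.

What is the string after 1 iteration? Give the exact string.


Answer: AZZZZAZZZ

Derivation:
Step 0: AZA
Step 1: AZZZZAZZZ


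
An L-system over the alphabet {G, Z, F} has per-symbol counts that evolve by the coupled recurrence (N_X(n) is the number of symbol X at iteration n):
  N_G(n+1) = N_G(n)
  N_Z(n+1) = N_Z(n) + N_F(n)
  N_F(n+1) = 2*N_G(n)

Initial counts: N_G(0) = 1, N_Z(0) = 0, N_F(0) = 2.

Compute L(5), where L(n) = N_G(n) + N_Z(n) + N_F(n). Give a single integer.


Answer: 13

Derivation:
Step 0: N_G=1, N_Z=0, N_F=2, L=3
Step 1: N_G=1, N_Z=2, N_F=2, L=5
Step 2: N_G=1, N_Z=4, N_F=2, L=7
Step 3: N_G=1, N_Z=6, N_F=2, L=9
Step 4: N_G=1, N_Z=8, N_F=2, L=11
Step 5: N_G=1, N_Z=10, N_F=2, L=13


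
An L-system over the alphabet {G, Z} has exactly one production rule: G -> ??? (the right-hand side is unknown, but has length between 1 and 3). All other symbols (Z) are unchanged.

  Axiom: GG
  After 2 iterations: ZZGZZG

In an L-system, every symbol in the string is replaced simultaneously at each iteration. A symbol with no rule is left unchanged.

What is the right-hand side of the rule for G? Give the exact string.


Answer: ZG

Derivation:
Trying G -> ZG:
  Step 0: GG
  Step 1: ZGZG
  Step 2: ZZGZZG
Matches the given result.


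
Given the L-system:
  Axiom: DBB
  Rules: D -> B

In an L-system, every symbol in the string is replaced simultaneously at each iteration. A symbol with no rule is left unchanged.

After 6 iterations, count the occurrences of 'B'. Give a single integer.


Answer: 3

Derivation:
Step 0: DBB  (2 'B')
Step 1: BBB  (3 'B')
Step 2: BBB  (3 'B')
Step 3: BBB  (3 'B')
Step 4: BBB  (3 'B')
Step 5: BBB  (3 'B')
Step 6: BBB  (3 'B')


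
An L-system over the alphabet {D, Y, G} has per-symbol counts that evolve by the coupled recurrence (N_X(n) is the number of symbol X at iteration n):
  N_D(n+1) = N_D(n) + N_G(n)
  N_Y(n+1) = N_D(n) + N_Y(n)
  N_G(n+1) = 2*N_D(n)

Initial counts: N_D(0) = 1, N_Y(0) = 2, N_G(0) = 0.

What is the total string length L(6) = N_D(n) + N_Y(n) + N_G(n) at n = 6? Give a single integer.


Step 0: N_D=1, N_Y=2, N_G=0, L=3
Step 1: N_D=1, N_Y=3, N_G=2, L=6
Step 2: N_D=3, N_Y=4, N_G=2, L=9
Step 3: N_D=5, N_Y=7, N_G=6, L=18
Step 4: N_D=11, N_Y=12, N_G=10, L=33
Step 5: N_D=21, N_Y=23, N_G=22, L=66
Step 6: N_D=43, N_Y=44, N_G=42, L=129

Answer: 129


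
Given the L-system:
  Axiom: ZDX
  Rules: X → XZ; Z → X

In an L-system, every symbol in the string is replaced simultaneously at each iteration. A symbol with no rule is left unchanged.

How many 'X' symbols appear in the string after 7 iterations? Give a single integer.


Answer: 34

Derivation:
Step 0: ZDX  (1 'X')
Step 1: XDXZ  (2 'X')
Step 2: XZDXZX  (3 'X')
Step 3: XZXDXZXXZ  (5 'X')
Step 4: XZXXZDXZXXZXZX  (8 'X')
Step 5: XZXXZXZXDXZXXZXZXXZXXZ  (13 'X')
Step 6: XZXXZXZXXZXXZDXZXXZXZXXZXXZXZXXZXZX  (21 'X')
Step 7: XZXXZXZXXZXXZXZXXZXZXDXZXXZXZXXZXXZXZXXZXZXXZXXZXZXXZXXZ  (34 'X')


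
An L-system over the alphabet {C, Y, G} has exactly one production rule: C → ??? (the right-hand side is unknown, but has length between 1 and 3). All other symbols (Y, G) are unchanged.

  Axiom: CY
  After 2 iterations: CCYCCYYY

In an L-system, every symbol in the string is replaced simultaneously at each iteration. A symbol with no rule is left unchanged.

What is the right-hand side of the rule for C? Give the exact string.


Answer: CCY

Derivation:
Trying C → CCY:
  Step 0: CY
  Step 1: CCYY
  Step 2: CCYCCYYY
Matches the given result.


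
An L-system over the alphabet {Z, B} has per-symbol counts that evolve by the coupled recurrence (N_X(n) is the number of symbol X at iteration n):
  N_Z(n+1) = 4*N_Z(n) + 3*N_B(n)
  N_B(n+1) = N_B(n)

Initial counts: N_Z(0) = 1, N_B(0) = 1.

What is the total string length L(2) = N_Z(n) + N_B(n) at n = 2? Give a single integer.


Step 0: N_Z=1, N_B=1, L=2
Step 1: N_Z=7, N_B=1, L=8
Step 2: N_Z=31, N_B=1, L=32

Answer: 32


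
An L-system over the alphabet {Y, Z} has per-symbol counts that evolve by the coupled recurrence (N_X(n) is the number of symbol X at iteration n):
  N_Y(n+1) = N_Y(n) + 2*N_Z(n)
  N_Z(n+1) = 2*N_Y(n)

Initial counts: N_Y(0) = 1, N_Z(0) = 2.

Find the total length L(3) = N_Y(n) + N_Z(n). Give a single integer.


Step 0: N_Y=1, N_Z=2, L=3
Step 1: N_Y=5, N_Z=2, L=7
Step 2: N_Y=9, N_Z=10, L=19
Step 3: N_Y=29, N_Z=18, L=47

Answer: 47


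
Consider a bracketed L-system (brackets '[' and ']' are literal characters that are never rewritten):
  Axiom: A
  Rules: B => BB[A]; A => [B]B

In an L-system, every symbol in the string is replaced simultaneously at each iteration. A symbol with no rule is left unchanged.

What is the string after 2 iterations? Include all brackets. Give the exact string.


Answer: [BB[A]]BB[A]

Derivation:
Step 0: A
Step 1: [B]B
Step 2: [BB[A]]BB[A]


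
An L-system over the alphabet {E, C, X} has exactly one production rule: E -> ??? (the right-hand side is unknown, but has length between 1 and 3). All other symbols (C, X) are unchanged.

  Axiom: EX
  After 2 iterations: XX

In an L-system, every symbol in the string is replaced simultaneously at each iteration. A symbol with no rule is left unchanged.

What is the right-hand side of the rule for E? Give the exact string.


Answer: X

Derivation:
Trying E -> X:
  Step 0: EX
  Step 1: XX
  Step 2: XX
Matches the given result.


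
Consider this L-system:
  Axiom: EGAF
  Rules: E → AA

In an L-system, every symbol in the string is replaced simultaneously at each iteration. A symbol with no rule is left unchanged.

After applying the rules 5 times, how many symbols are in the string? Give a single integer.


Answer: 5

Derivation:
Step 0: length = 4
Step 1: length = 5
Step 2: length = 5
Step 3: length = 5
Step 4: length = 5
Step 5: length = 5


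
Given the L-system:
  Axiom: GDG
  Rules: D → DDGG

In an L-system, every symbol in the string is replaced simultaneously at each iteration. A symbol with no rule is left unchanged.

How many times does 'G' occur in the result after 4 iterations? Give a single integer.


Step 0: GDG  (2 'G')
Step 1: GDDGGG  (4 'G')
Step 2: GDDGGDDGGGGG  (8 'G')
Step 3: GDDGGDDGGGGDDGGDDGGGGGGG  (16 'G')
Step 4: GDDGGDDGGGGDDGGDDGGGGGGDDGGDDGGGGDDGGDDGGGGGGGGG  (32 'G')

Answer: 32


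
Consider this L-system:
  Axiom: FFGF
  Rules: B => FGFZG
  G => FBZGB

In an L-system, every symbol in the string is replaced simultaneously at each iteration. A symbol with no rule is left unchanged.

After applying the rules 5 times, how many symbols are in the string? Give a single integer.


Answer: 312

Derivation:
Step 0: length = 4
Step 1: length = 8
Step 2: length = 20
Step 3: length = 48
Step 4: length = 124
Step 5: length = 312


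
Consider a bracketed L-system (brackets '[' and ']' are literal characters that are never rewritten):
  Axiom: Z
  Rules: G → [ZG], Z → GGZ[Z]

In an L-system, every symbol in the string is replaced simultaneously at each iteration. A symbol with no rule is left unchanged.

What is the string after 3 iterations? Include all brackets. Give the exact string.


Step 0: Z
Step 1: GGZ[Z]
Step 2: [ZG][ZG]GGZ[Z][GGZ[Z]]
Step 3: [GGZ[Z][ZG]][GGZ[Z][ZG]][ZG][ZG]GGZ[Z][GGZ[Z]][[ZG][ZG]GGZ[Z][GGZ[Z]]]

Answer: [GGZ[Z][ZG]][GGZ[Z][ZG]][ZG][ZG]GGZ[Z][GGZ[Z]][[ZG][ZG]GGZ[Z][GGZ[Z]]]


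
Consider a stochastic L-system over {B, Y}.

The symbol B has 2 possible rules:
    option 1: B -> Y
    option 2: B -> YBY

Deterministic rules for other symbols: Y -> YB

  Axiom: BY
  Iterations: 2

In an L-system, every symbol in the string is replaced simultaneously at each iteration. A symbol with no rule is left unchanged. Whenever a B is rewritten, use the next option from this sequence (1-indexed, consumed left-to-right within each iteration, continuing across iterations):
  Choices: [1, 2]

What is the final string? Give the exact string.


Step 0: BY
Step 1: YYB  (used choices [1])
Step 2: YBYBYBY  (used choices [2])

Answer: YBYBYBY


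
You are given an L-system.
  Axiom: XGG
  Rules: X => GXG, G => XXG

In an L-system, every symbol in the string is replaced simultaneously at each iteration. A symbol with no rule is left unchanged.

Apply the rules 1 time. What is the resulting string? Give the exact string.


Step 0: XGG
Step 1: GXGXXGXXG

Answer: GXGXXGXXG


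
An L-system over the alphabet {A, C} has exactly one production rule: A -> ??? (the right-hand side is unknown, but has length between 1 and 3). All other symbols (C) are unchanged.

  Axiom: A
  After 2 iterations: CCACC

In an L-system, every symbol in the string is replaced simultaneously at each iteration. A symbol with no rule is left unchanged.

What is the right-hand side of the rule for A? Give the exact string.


Answer: CAC

Derivation:
Trying A -> CAC:
  Step 0: A
  Step 1: CAC
  Step 2: CCACC
Matches the given result.


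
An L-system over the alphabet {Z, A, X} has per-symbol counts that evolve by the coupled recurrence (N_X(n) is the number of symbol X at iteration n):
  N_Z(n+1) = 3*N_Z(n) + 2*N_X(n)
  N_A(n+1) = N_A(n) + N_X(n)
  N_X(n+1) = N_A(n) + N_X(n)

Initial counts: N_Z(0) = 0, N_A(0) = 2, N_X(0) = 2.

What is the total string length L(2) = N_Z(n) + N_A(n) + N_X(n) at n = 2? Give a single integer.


Answer: 36

Derivation:
Step 0: N_Z=0, N_A=2, N_X=2, L=4
Step 1: N_Z=4, N_A=4, N_X=4, L=12
Step 2: N_Z=20, N_A=8, N_X=8, L=36


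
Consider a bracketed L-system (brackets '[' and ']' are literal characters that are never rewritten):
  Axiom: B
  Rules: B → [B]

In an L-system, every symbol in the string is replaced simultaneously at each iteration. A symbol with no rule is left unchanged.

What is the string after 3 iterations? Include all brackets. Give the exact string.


Answer: [[[B]]]

Derivation:
Step 0: B
Step 1: [B]
Step 2: [[B]]
Step 3: [[[B]]]


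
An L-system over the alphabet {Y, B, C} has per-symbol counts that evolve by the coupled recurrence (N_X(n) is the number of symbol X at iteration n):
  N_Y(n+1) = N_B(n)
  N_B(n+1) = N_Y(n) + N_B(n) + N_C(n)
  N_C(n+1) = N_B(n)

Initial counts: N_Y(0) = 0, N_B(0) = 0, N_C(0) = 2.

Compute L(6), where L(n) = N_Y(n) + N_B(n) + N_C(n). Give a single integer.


Answer: 86

Derivation:
Step 0: N_Y=0, N_B=0, N_C=2, L=2
Step 1: N_Y=0, N_B=2, N_C=0, L=2
Step 2: N_Y=2, N_B=2, N_C=2, L=6
Step 3: N_Y=2, N_B=6, N_C=2, L=10
Step 4: N_Y=6, N_B=10, N_C=6, L=22
Step 5: N_Y=10, N_B=22, N_C=10, L=42
Step 6: N_Y=22, N_B=42, N_C=22, L=86


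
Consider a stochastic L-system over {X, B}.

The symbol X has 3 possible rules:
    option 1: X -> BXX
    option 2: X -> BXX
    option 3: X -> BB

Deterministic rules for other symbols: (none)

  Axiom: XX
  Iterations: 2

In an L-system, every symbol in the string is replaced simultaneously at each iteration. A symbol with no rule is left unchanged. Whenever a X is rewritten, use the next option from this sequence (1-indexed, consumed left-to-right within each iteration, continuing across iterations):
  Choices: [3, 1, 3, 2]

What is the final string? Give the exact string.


Answer: BBBBBBXX

Derivation:
Step 0: XX
Step 1: BBBXX  (used choices [3, 1])
Step 2: BBBBBBXX  (used choices [3, 2])


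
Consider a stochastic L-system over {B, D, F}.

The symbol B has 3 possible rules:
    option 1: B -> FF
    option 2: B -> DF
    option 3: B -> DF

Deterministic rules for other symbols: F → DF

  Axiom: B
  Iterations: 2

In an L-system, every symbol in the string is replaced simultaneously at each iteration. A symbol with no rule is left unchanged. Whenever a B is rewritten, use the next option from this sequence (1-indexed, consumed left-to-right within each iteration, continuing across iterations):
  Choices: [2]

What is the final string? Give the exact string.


Answer: DDF

Derivation:
Step 0: B
Step 1: DF  (used choices [2])
Step 2: DDF  (used choices [])


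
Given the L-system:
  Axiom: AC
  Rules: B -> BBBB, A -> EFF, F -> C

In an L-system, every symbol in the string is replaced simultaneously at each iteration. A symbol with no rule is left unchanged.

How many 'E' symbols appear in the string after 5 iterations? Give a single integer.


Step 0: AC  (0 'E')
Step 1: EFFC  (1 'E')
Step 2: ECCC  (1 'E')
Step 3: ECCC  (1 'E')
Step 4: ECCC  (1 'E')
Step 5: ECCC  (1 'E')

Answer: 1


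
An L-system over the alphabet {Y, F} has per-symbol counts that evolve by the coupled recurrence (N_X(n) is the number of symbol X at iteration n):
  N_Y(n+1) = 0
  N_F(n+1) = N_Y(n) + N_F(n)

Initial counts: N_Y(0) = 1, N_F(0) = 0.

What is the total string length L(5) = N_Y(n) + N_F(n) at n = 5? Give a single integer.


Answer: 1

Derivation:
Step 0: N_Y=1, N_F=0, L=1
Step 1: N_Y=0, N_F=1, L=1
Step 2: N_Y=0, N_F=1, L=1
Step 3: N_Y=0, N_F=1, L=1
Step 4: N_Y=0, N_F=1, L=1
Step 5: N_Y=0, N_F=1, L=1


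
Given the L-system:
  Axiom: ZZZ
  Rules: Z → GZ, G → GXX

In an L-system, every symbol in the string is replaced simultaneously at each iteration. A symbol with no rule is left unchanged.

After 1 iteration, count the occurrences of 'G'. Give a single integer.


Step 0: ZZZ  (0 'G')
Step 1: GZGZGZ  (3 'G')

Answer: 3


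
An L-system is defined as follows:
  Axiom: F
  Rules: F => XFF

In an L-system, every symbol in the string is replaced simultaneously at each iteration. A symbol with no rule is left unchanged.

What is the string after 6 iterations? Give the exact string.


Step 0: F
Step 1: XFF
Step 2: XXFFXFF
Step 3: XXXFFXFFXXFFXFF
Step 4: XXXXFFXFFXXFFXFFXXXFFXFFXXFFXFF
Step 5: XXXXXFFXFFXXFFXFFXXXFFXFFXXFFXFFXXXXFFXFFXXFFXFFXXXFFXFFXXFFXFF
Step 6: XXXXXXFFXFFXXFFXFFXXXFFXFFXXFFXFFXXXXFFXFFXXFFXFFXXXFFXFFXXFFXFFXXXXXFFXFFXXFFXFFXXXFFXFFXXFFXFFXXXXFFXFFXXFFXFFXXXFFXFFXXFFXFF

Answer: XXXXXXFFXFFXXFFXFFXXXFFXFFXXFFXFFXXXXFFXFFXXFFXFFXXXFFXFFXXFFXFFXXXXXFFXFFXXFFXFFXXXFFXFFXXFFXFFXXXXFFXFFXXFFXFFXXXFFXFFXXFFXFF


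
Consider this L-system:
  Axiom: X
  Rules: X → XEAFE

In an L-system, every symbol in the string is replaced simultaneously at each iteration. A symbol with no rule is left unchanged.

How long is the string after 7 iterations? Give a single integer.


Step 0: length = 1
Step 1: length = 5
Step 2: length = 9
Step 3: length = 13
Step 4: length = 17
Step 5: length = 21
Step 6: length = 25
Step 7: length = 29

Answer: 29
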